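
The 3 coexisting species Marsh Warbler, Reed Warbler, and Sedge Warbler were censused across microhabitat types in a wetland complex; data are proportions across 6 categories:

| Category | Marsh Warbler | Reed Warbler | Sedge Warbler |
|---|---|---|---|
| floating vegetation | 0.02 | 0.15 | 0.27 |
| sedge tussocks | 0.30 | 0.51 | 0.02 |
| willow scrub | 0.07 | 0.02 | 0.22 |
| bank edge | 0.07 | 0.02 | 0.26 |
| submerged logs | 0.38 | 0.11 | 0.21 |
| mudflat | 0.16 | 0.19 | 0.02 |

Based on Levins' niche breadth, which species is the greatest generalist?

Sedge Warbler

Σp_Marsᵢ² = 0.02² + 0.30² + 0.07² + 0.07² + 0.38² + 0.16² = 0.0004 + 0.0900 + 0.0049 + 0.0049 + 0.1444 + 0.0256 = 0.2702
B_Mars = 1 / 0.2702 = 3.7010
Σp_Reedᵢ² = 0.15² + 0.51² + 0.02² + 0.02² + 0.11² + 0.19² = 0.0225 + 0.2601 + 0.0004 + 0.0004 + 0.0121 + 0.0361 = 0.3316
B_Reed = 1 / 0.3316 = 3.0157
Σp_Sedgᵢ² = 0.27² + 0.02² + 0.22² + 0.26² + 0.21² + 0.02² = 0.0729 + 0.0004 + 0.0484 + 0.0676 + 0.0441 + 0.0004 = 0.2338
B_Sedg = 1 / 0.2338 = 4.2772
Highest B → broadest niche (most generalist): Sedge Warbler (B = 4.28).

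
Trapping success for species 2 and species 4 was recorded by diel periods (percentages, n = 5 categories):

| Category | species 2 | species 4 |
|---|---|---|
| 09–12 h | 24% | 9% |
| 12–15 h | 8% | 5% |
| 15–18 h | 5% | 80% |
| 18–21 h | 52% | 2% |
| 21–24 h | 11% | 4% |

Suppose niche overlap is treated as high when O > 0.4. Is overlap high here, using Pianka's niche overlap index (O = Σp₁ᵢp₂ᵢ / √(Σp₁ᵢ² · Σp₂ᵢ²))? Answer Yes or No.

Convert percentages to proportions (divide by 100).
Σ p₁ᵢp₂ᵢ = 0.0216 + 0.0040 + 0.0400 + 0.0104 + 0.0044 = 0.0804
Σp_1ᵢ² = 0.24² + 0.08² + 0.05² + 0.52² + 0.11² = 0.0576 + 0.0064 + 0.0025 + 0.2704 + 0.0121 = 0.3490
Σp_2ᵢ² = 0.09² + 0.05² + 0.80² + 0.02² + 0.04² = 0.0081 + 0.0025 + 0.6400 + 0.0004 + 0.0016 = 0.6526
O = 0.0804 / √(0.3490 × 0.6526) = 0.0804 / 0.47724 = 0.1685
O = 0.1685 < 0.4 → No.

No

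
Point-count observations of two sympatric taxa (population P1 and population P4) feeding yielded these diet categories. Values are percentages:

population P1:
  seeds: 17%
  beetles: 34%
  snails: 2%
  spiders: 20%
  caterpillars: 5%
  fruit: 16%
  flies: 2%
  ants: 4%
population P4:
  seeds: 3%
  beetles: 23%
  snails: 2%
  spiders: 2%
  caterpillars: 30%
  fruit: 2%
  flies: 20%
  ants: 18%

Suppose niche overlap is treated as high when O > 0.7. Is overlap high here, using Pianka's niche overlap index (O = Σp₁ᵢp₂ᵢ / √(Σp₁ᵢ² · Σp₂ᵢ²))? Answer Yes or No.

Convert percentages to proportions (divide by 100).
Σ p₁ᵢp₂ᵢ = 0.0051 + 0.0782 + 0.0004 + 0.0040 + 0.0150 + 0.0032 + 0.0040 + 0.0072 = 0.1171
Σp_1ᵢ² = 0.17² + 0.34² + 0.02² + 0.20² + 0.05² + 0.16² + 0.02² + 0.04² = 0.0289 + 0.1156 + 0.0004 + 0.0400 + 0.0025 + 0.0256 + 0.0004 + 0.0016 = 0.2150
Σp_2ᵢ² = 0.03² + 0.23² + 0.02² + 0.02² + 0.30² + 0.02² + 0.20² + 0.18² = 0.0009 + 0.0529 + 0.0004 + 0.0004 + 0.0900 + 0.0004 + 0.0400 + 0.0324 = 0.2174
O = 0.1171 / √(0.2150 × 0.2174) = 0.1171 / 0.21620 = 0.5416
O = 0.5416 < 0.7 → No.

No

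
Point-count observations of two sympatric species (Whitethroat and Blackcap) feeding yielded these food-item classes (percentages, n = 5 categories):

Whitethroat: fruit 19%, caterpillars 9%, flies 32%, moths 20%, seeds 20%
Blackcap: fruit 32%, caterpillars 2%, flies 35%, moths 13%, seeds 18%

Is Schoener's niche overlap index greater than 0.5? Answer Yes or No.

Yes

Convert percentages to proportions (divide by 100).
Σ|p₁ᵢ − p₂ᵢ| = 0.13 + 0.07 + 0.03 + 0.07 + 0.02 = 0.32
D = 1 − ½ × 0.32 = 1 − 0.160 = 0.8400
D = 0.8400 > 0.5 → Yes.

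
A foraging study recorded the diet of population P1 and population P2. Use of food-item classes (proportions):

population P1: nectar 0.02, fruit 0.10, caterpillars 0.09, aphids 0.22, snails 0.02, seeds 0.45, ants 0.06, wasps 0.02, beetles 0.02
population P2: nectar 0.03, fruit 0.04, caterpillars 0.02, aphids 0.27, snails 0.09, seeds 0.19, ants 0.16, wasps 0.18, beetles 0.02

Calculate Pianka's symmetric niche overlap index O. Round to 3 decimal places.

Σ p₁ᵢp₂ᵢ = 0.0006 + 0.0040 + 0.0018 + 0.0594 + 0.0018 + 0.0855 + 0.0096 + 0.0036 + 0.0004 = 0.1667
Σp_1ᵢ² = 0.02² + 0.10² + 0.09² + 0.22² + 0.02² + 0.45² + 0.06² + 0.02² + 0.02² = 0.0004 + 0.0100 + 0.0081 + 0.0484 + 0.0004 + 0.2025 + 0.0036 + 0.0004 + 0.0004 = 0.2742
Σp_2ᵢ² = 0.03² + 0.04² + 0.02² + 0.27² + 0.09² + 0.19² + 0.16² + 0.18² + 0.02² = 0.0009 + 0.0016 + 0.0004 + 0.0729 + 0.0081 + 0.0361 + 0.0256 + 0.0324 + 0.0004 = 0.1784
O = 0.1667 / √(0.2742 × 0.1784) = 0.1667 / 0.221173 = 0.75371

0.754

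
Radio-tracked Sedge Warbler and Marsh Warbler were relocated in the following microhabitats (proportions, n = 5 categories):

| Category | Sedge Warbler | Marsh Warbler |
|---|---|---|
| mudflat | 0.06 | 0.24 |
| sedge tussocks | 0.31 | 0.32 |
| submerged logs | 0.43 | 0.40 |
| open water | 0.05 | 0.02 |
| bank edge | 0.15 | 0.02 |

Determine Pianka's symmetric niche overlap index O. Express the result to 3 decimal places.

0.919

Σ p₁ᵢp₂ᵢ = 0.0144 + 0.0992 + 0.1720 + 0.0010 + 0.0030 = 0.2896
Σp_1ᵢ² = 0.06² + 0.31² + 0.43² + 0.05² + 0.15² = 0.0036 + 0.0961 + 0.1849 + 0.0025 + 0.0225 = 0.3096
Σp_2ᵢ² = 0.24² + 0.32² + 0.40² + 0.02² + 0.02² = 0.0576 + 0.1024 + 0.1600 + 0.0004 + 0.0004 = 0.3208
O = 0.2896 / √(0.3096 × 0.3208) = 0.2896 / 0.315150 = 0.91893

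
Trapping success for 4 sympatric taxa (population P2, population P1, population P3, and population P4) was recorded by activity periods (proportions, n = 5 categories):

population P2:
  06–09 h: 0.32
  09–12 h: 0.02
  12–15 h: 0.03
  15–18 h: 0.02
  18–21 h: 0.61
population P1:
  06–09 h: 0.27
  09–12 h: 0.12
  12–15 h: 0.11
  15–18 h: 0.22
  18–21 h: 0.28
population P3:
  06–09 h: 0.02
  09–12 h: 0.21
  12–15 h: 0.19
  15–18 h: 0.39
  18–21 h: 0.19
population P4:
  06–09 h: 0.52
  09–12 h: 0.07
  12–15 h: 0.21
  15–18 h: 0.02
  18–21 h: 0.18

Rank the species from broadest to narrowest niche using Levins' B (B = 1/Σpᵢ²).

Σp_P2ᵢ² = 0.32² + 0.02² + 0.03² + 0.02² + 0.61² = 0.1024 + 0.0004 + 0.0009 + 0.0004 + 0.3721 = 0.4762
B_P2 = 1 / 0.4762 = 2.1000
Σp_P1ᵢ² = 0.27² + 0.12² + 0.11² + 0.22² + 0.28² = 0.0729 + 0.0144 + 0.0121 + 0.0484 + 0.0784 = 0.2262
B_P1 = 1 / 0.2262 = 4.4209
Σp_P3ᵢ² = 0.02² + 0.21² + 0.19² + 0.39² + 0.19² = 0.0004 + 0.0441 + 0.0361 + 0.1521 + 0.0361 = 0.2688
B_P3 = 1 / 0.2688 = 3.7202
Σp_P4ᵢ² = 0.52² + 0.07² + 0.21² + 0.02² + 0.18² = 0.2704 + 0.0049 + 0.0441 + 0.0004 + 0.0324 = 0.3522
B_P4 = 1 / 0.3522 = 2.8393
Ranking by B (broadest → narrowest): population P1 (4.42) > population P3 (3.72) > population P4 (2.84) > population P2 (2.10)

population P1 > population P3 > population P4 > population P2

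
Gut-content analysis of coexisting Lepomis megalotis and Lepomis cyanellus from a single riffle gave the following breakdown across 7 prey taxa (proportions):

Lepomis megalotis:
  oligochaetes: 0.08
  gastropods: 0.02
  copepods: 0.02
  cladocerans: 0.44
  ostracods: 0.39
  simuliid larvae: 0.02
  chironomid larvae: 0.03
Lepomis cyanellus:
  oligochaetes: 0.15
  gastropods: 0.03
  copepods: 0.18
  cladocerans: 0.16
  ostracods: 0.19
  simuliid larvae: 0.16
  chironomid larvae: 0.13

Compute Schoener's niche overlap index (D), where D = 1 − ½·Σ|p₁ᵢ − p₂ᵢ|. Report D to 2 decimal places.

Σ|p₁ᵢ − p₂ᵢ| = 0.07 + 0.01 + 0.16 + 0.28 + 0.20 + 0.14 + 0.10 = 0.96
D = 1 − ½ × 0.96 = 1 − 0.480 = 0.5200

0.52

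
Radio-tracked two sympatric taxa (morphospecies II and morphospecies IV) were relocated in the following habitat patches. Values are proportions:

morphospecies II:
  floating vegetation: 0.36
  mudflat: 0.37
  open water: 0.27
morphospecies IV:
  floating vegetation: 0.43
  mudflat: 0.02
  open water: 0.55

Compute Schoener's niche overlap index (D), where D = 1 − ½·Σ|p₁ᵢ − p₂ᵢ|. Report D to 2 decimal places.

0.65

Σ|p₁ᵢ − p₂ᵢ| = 0.07 + 0.35 + 0.28 = 0.70
D = 1 − ½ × 0.70 = 1 − 0.350 = 0.6500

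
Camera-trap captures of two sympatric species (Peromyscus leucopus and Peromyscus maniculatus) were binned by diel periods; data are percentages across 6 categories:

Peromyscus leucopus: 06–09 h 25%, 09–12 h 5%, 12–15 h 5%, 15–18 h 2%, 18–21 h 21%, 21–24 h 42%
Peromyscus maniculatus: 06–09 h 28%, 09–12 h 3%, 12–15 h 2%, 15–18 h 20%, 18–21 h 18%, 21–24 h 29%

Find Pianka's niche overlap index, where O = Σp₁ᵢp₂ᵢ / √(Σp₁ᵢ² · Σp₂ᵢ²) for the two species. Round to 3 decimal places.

Convert percentages to proportions (divide by 100).
Σ p₁ᵢp₂ᵢ = 0.0700 + 0.0015 + 0.0010 + 0.0040 + 0.0378 + 0.1218 = 0.2361
Σp_1ᵢ² = 0.25² + 0.05² + 0.05² + 0.02² + 0.21² + 0.42² = 0.0625 + 0.0025 + 0.0025 + 0.0004 + 0.0441 + 0.1764 = 0.2884
Σp_2ᵢ² = 0.28² + 0.03² + 0.02² + 0.20² + 0.18² + 0.29² = 0.0784 + 0.0009 + 0.0004 + 0.0400 + 0.0324 + 0.0841 = 0.2362
O = 0.2361 / √(0.2884 × 0.2362) = 0.2361 / 0.260998 = 0.90460

0.905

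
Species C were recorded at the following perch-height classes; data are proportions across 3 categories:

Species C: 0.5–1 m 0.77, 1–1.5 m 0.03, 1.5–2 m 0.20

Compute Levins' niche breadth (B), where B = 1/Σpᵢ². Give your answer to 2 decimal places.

1.58

Σpᵢ² = 0.77² + 0.03² + 0.20² = 0.5929 + 0.0009 + 0.0400 = 0.6338
B = 1 / 0.6338 = 1.5778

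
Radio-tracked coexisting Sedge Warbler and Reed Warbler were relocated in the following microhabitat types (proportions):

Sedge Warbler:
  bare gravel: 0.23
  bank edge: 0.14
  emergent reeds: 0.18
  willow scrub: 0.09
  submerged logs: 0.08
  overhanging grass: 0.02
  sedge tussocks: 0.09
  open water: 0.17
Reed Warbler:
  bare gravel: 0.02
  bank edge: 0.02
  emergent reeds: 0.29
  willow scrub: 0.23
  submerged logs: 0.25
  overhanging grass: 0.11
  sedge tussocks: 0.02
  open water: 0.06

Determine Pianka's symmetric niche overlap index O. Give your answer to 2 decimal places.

Σ p₁ᵢp₂ᵢ = 0.0046 + 0.0028 + 0.0522 + 0.0207 + 0.0200 + 0.0022 + 0.0018 + 0.0102 = 0.1145
Σp_1ᵢ² = 0.23² + 0.14² + 0.18² + 0.09² + 0.08² + 0.02² + 0.09² + 0.17² = 0.0529 + 0.0196 + 0.0324 + 0.0081 + 0.0064 + 0.0004 + 0.0081 + 0.0289 = 0.1568
Σp_2ᵢ² = 0.02² + 0.02² + 0.29² + 0.23² + 0.25² + 0.11² + 0.02² + 0.06² = 0.0004 + 0.0004 + 0.0841 + 0.0529 + 0.0625 + 0.0121 + 0.0004 + 0.0036 = 0.2164
O = 0.1145 / √(0.1568 × 0.2164) = 0.1145 / 0.18421 = 0.6216

0.62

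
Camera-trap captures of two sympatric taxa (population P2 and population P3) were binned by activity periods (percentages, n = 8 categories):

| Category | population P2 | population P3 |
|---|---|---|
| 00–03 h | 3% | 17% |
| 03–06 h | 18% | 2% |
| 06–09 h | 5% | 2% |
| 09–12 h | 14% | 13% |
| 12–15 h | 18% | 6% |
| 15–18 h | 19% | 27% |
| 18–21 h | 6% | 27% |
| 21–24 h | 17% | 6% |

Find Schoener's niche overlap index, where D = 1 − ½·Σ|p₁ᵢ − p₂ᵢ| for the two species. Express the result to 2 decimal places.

0.57

Convert percentages to proportions (divide by 100).
Σ|p₁ᵢ − p₂ᵢ| = 0.14 + 0.16 + 0.03 + 0.01 + 0.12 + 0.08 + 0.21 + 0.11 = 0.86
D = 1 − ½ × 0.86 = 1 − 0.430 = 0.5700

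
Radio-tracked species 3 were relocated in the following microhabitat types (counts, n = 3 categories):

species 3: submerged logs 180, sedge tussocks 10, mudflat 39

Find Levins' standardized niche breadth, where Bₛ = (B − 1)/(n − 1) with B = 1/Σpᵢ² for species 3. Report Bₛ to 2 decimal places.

0.27

Proportions for species 3 (n=229): 180/229=0.7860, 10/229=0.0437, 39/229=0.1703
Σpᵢ² = 0.7860² + 0.0437² + 0.1703² = 0.617796 + 0.001910 + 0.029002 = 0.648708
B = 1 / 0.648708 = 1.5415
Bₛ = (B − 1)/(n − 1) = (1.5415 − 1)/(3 − 1) = 0.5415/2 = 0.2708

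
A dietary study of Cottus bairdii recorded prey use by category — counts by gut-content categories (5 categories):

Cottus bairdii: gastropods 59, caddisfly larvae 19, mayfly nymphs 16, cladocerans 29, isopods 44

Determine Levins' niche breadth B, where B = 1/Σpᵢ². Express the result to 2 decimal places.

4.06

Proportions for Cottus bairdii (n=167): 59/167=0.3533, 19/167=0.1138, 16/167=0.0958, 29/167=0.1737, 44/167=0.2635
Σpᵢ² = 0.3533² + 0.1138² + 0.0958² + 0.1737² + 0.2635² = 0.124821 + 0.012950 + 0.009178 + 0.030172 + 0.069432 = 0.246553
B = 1 / 0.246553 = 4.0559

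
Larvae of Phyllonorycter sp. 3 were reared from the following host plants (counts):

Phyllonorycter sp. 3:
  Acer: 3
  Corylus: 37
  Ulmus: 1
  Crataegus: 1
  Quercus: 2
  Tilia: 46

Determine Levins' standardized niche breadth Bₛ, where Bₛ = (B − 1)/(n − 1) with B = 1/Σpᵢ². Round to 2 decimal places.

Proportions for Phyllonorycter sp. 3 (n=90): 3/90=0.0333, 37/90=0.4111, 1/90=0.0111, 1/90=0.0111, 2/90=0.0222, 46/90=0.5111
Σpᵢ² = 0.0333² + 0.4111² + 0.0111² + 0.0111² + 0.0222² + 0.5111² = 0.001109 + 0.169003 + 0.000123 + 0.000123 + 0.000493 + 0.261223 = 0.432074
B = 1 / 0.432074 = 2.3144
Bₛ = (B − 1)/(n − 1) = (2.3144 − 1)/(6 − 1) = 1.3144/5 = 0.2629

0.26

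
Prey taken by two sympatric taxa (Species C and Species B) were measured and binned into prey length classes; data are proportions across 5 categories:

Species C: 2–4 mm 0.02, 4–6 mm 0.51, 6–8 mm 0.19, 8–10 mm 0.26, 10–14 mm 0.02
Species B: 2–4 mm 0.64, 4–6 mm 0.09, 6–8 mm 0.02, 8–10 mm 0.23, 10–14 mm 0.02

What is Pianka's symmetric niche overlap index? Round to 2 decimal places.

0.30

Σ p₁ᵢp₂ᵢ = 0.0128 + 0.0459 + 0.0038 + 0.0598 + 0.0004 = 0.1227
Σp_1ᵢ² = 0.02² + 0.51² + 0.19² + 0.26² + 0.02² = 0.0004 + 0.2601 + 0.0361 + 0.0676 + 0.0004 = 0.3646
Σp_2ᵢ² = 0.64² + 0.09² + 0.02² + 0.23² + 0.02² = 0.4096 + 0.0081 + 0.0004 + 0.0529 + 0.0004 = 0.4714
O = 0.1227 / √(0.3646 × 0.4714) = 0.1227 / 0.41458 = 0.2960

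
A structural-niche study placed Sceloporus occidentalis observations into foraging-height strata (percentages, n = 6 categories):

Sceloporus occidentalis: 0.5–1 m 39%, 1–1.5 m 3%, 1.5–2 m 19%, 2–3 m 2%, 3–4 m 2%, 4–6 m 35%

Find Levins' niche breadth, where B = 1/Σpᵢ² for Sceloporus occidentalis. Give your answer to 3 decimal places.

3.201

Convert percentages to proportions (divide by 100).
Σpᵢ² = 0.39² + 0.03² + 0.19² + 0.02² + 0.02² + 0.35² = 0.1521 + 0.0009 + 0.0361 + 0.0004 + 0.0004 + 0.1225 = 0.3124
B = 1 / 0.3124 = 3.20102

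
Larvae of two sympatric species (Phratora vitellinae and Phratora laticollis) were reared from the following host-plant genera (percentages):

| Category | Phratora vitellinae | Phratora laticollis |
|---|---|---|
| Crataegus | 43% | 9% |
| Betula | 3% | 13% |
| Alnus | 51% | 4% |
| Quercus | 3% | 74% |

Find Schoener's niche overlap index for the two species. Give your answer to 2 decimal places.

0.19

Convert percentages to proportions (divide by 100).
Σ|p₁ᵢ − p₂ᵢ| = 0.34 + 0.10 + 0.47 + 0.71 = 1.62
D = 1 − ½ × 1.62 = 1 − 0.810 = 0.1900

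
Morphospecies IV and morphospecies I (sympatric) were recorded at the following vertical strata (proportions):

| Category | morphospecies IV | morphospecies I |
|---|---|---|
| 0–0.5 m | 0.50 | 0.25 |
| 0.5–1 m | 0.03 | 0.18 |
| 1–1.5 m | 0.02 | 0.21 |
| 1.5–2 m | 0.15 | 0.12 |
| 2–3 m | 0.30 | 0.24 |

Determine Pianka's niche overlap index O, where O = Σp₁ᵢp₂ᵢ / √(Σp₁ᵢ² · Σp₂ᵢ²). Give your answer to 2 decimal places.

Σ p₁ᵢp₂ᵢ = 0.1250 + 0.0054 + 0.0042 + 0.0180 + 0.0720 = 0.2246
Σp_1ᵢ² = 0.50² + 0.03² + 0.02² + 0.15² + 0.30² = 0.2500 + 0.0009 + 0.0004 + 0.0225 + 0.0900 = 0.3638
Σp_2ᵢ² = 0.25² + 0.18² + 0.21² + 0.12² + 0.24² = 0.0625 + 0.0324 + 0.0441 + 0.0144 + 0.0576 = 0.2110
O = 0.2246 / √(0.3638 × 0.2110) = 0.2246 / 0.27706 = 0.8107

0.81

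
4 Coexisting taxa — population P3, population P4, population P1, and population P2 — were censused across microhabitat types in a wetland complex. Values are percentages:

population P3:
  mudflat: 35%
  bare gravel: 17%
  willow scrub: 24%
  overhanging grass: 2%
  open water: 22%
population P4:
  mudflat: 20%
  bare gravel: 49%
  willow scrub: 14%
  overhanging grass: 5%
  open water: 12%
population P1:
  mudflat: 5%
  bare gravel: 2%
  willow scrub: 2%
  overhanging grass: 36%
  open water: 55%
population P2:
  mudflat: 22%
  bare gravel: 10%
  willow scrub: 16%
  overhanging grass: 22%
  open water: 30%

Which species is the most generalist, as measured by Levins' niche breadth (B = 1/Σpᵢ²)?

Convert percentages to proportions (divide by 100).
Σp_P3ᵢ² = 0.35² + 0.17² + 0.24² + 0.02² + 0.22² = 0.1225 + 0.0289 + 0.0576 + 0.0004 + 0.0484 = 0.2578
B_P3 = 1 / 0.2578 = 3.8790
Σp_P4ᵢ² = 0.20² + 0.49² + 0.14² + 0.05² + 0.12² = 0.0400 + 0.2401 + 0.0196 + 0.0025 + 0.0144 = 0.3166
B_P4 = 1 / 0.3166 = 3.1586
Σp_P1ᵢ² = 0.05² + 0.02² + 0.02² + 0.36² + 0.55² = 0.0025 + 0.0004 + 0.0004 + 0.1296 + 0.3025 = 0.4354
B_P1 = 1 / 0.4354 = 2.2967
Σp_P2ᵢ² = 0.22² + 0.10² + 0.16² + 0.22² + 0.30² = 0.0484 + 0.0100 + 0.0256 + 0.0484 + 0.0900 = 0.2224
B_P2 = 1 / 0.2224 = 4.4964
Highest B → broadest niche (most generalist): population P2 (B = 4.50).

population P2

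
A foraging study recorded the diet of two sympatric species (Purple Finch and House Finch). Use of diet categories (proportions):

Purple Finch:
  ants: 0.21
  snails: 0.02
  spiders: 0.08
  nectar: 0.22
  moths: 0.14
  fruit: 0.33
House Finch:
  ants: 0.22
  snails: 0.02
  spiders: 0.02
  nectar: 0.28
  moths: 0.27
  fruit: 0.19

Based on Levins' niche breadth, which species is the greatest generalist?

Σp_Purpᵢ² = 0.21² + 0.02² + 0.08² + 0.22² + 0.14² + 0.33² = 0.0441 + 0.0004 + 0.0064 + 0.0484 + 0.0196 + 0.1089 = 0.2278
B_Purp = 1 / 0.2278 = 4.3898
Σp_Housᵢ² = 0.22² + 0.02² + 0.02² + 0.28² + 0.27² + 0.19² = 0.0484 + 0.0004 + 0.0004 + 0.0784 + 0.0729 + 0.0361 = 0.2366
B_Hous = 1 / 0.2366 = 4.2265
Highest B → broadest niche (most generalist): Purple Finch (B = 4.39).

Purple Finch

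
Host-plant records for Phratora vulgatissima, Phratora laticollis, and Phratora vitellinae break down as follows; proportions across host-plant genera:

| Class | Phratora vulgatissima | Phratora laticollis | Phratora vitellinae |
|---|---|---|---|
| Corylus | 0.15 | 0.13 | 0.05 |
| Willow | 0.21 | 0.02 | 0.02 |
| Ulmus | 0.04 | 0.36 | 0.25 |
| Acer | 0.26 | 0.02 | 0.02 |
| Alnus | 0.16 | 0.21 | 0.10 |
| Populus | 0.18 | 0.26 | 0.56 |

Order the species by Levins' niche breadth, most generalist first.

Σp_vulgᵢ² = 0.15² + 0.21² + 0.04² + 0.26² + 0.16² + 0.18² = 0.0225 + 0.0441 + 0.0016 + 0.0676 + 0.0256 + 0.0324 = 0.1938
B_vulg = 1 / 0.1938 = 5.1600
Σp_latiᵢ² = 0.13² + 0.02² + 0.36² + 0.02² + 0.21² + 0.26² = 0.0169 + 0.0004 + 0.1296 + 0.0004 + 0.0441 + 0.0676 = 0.2590
B_lati = 1 / 0.2590 = 3.8610
Σp_viteᵢ² = 0.05² + 0.02² + 0.25² + 0.02² + 0.10² + 0.56² = 0.0025 + 0.0004 + 0.0625 + 0.0004 + 0.0100 + 0.3136 = 0.3894
B_vite = 1 / 0.3894 = 2.5681
Ranking by B (broadest → narrowest): Phratora vulgatissima (5.16) > Phratora laticollis (3.86) > Phratora vitellinae (2.57)

Phratora vulgatissima > Phratora laticollis > Phratora vitellinae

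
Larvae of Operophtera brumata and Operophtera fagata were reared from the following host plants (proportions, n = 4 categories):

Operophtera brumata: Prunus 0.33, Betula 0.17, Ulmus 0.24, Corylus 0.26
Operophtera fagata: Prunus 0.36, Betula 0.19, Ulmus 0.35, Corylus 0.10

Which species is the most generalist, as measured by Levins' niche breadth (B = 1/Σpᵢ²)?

Σp_brumᵢ² = 0.33² + 0.17² + 0.24² + 0.26² = 0.1089 + 0.0289 + 0.0576 + 0.0676 = 0.2630
B_brum = 1 / 0.2630 = 3.8023
Σp_fagaᵢ² = 0.36² + 0.19² + 0.35² + 0.10² = 0.1296 + 0.0361 + 0.1225 + 0.0100 = 0.2982
B_faga = 1 / 0.2982 = 3.3535
Highest B → broadest niche (most generalist): Operophtera brumata (B = 3.80).

Operophtera brumata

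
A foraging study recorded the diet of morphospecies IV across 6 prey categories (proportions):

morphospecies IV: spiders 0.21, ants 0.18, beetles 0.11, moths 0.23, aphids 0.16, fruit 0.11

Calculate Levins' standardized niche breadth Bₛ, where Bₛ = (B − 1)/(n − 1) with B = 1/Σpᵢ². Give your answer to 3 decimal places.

Σpᵢ² = 0.21² + 0.18² + 0.11² + 0.23² + 0.16² + 0.11² = 0.0441 + 0.0324 + 0.0121 + 0.0529 + 0.0256 + 0.0121 = 0.1792
B = 1 / 0.1792 = 5.58036
Bₛ = (B − 1)/(n − 1) = (5.58036 − 1)/(6 − 1) = 4.58036/5 = 0.91607

0.916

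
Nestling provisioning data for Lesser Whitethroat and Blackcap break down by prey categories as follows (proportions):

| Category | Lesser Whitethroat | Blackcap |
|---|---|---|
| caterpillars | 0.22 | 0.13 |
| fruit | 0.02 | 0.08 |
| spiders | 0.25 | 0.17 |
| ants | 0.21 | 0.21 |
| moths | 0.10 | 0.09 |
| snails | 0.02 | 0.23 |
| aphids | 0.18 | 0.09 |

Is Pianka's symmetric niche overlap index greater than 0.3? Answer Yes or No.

Σ p₁ᵢp₂ᵢ = 0.0286 + 0.0016 + 0.0425 + 0.0441 + 0.0090 + 0.0046 + 0.0162 = 0.1466
Σp_1ᵢ² = 0.22² + 0.02² + 0.25² + 0.21² + 0.10² + 0.02² + 0.18² = 0.0484 + 0.0004 + 0.0625 + 0.0441 + 0.0100 + 0.0004 + 0.0324 = 0.1982
Σp_2ᵢ² = 0.13² + 0.08² + 0.17² + 0.21² + 0.09² + 0.23² + 0.09² = 0.0169 + 0.0064 + 0.0289 + 0.0441 + 0.0081 + 0.0529 + 0.0081 = 0.1654
O = 0.1466 / √(0.1982 × 0.1654) = 0.1466 / 0.18106 = 0.8097
O = 0.8097 > 0.3 → Yes.

Yes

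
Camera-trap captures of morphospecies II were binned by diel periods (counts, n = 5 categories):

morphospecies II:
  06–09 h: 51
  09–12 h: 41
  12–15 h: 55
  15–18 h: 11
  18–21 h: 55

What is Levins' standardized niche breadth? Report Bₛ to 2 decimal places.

Proportions for morphospecies II (n=213): 51/213=0.2394, 41/213=0.1925, 55/213=0.2582, 11/213=0.0516, 55/213=0.2582
Σpᵢ² = 0.2394² + 0.1925² + 0.2582² + 0.0516² + 0.2582² = 0.057312 + 0.037056 + 0.066667 + 0.002663 + 0.066667 = 0.230365
B = 1 / 0.230365 = 4.3409
Bₛ = (B − 1)/(n − 1) = (4.3409 − 1)/(5 − 1) = 3.3409/4 = 0.8352

0.84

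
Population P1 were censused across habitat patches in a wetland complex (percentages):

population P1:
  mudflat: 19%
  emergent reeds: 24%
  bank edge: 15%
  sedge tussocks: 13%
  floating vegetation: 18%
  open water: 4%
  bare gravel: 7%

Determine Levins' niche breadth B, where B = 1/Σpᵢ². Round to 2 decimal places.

Convert percentages to proportions (divide by 100).
Σpᵢ² = 0.19² + 0.24² + 0.15² + 0.13² + 0.18² + 0.04² + 0.07² = 0.0361 + 0.0576 + 0.0225 + 0.0169 + 0.0324 + 0.0016 + 0.0049 = 0.1720
B = 1 / 0.1720 = 5.8140

5.81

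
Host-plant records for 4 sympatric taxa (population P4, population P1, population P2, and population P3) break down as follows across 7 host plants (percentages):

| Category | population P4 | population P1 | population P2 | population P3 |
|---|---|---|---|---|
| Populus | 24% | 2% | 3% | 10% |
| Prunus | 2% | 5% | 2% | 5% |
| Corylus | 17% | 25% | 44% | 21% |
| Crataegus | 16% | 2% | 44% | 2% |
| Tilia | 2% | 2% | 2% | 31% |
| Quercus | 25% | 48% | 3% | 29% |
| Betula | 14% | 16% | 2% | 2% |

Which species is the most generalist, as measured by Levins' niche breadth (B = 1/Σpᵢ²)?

population P4

Convert percentages to proportions (divide by 100).
Σp_P4ᵢ² = 0.24² + 0.02² + 0.17² + 0.16² + 0.02² + 0.25² + 0.14² = 0.0576 + 0.0004 + 0.0289 + 0.0256 + 0.0004 + 0.0625 + 0.0196 = 0.1950
B_P4 = 1 / 0.1950 = 5.1282
Σp_P1ᵢ² = 0.02² + 0.05² + 0.25² + 0.02² + 0.02² + 0.48² + 0.16² = 0.0004 + 0.0025 + 0.0625 + 0.0004 + 0.0004 + 0.2304 + 0.0256 = 0.3222
B_P1 = 1 / 0.3222 = 3.1037
Σp_P2ᵢ² = 0.03² + 0.02² + 0.44² + 0.44² + 0.02² + 0.03² + 0.02² = 0.0009 + 0.0004 + 0.1936 + 0.1936 + 0.0004 + 0.0009 + 0.0004 = 0.3902
B_P2 = 1 / 0.3902 = 2.5628
Σp_P3ᵢ² = 0.10² + 0.05² + 0.21² + 0.02² + 0.31² + 0.29² + 0.02² = 0.0100 + 0.0025 + 0.0441 + 0.0004 + 0.0961 + 0.0841 + 0.0004 = 0.2376
B_P3 = 1 / 0.2376 = 4.2088
Highest B → broadest niche (most generalist): population P4 (B = 5.13).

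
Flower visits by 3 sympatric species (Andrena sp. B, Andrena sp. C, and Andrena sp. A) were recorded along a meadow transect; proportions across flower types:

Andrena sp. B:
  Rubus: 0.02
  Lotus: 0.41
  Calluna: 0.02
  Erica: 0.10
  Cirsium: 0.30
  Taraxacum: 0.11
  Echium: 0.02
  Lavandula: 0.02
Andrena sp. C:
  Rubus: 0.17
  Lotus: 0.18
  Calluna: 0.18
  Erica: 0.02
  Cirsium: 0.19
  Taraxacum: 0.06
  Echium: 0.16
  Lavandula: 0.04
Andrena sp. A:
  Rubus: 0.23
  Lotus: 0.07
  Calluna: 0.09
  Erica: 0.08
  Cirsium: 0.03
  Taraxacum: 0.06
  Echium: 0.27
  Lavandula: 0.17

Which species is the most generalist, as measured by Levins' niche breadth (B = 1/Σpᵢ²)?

Σp_Bᵢ² = 0.02² + 0.41² + 0.02² + 0.10² + 0.30² + 0.11² + 0.02² + 0.02² = 0.0004 + 0.1681 + 0.0004 + 0.0100 + 0.0900 + 0.0121 + 0.0004 + 0.0004 = 0.2818
B_B = 1 / 0.2818 = 3.5486
Σp_Cᵢ² = 0.17² + 0.18² + 0.18² + 0.02² + 0.19² + 0.06² + 0.16² + 0.04² = 0.0289 + 0.0324 + 0.0324 + 0.0004 + 0.0361 + 0.0036 + 0.0256 + 0.0016 = 0.1610
B_C = 1 / 0.1610 = 6.2112
Σp_Aᵢ² = 0.23² + 0.07² + 0.09² + 0.08² + 0.03² + 0.06² + 0.27² + 0.17² = 0.0529 + 0.0049 + 0.0081 + 0.0064 + 0.0009 + 0.0036 + 0.0729 + 0.0289 = 0.1786
B_A = 1 / 0.1786 = 5.5991
Highest B → broadest niche (most generalist): Andrena sp. C (B = 6.21).

Andrena sp. C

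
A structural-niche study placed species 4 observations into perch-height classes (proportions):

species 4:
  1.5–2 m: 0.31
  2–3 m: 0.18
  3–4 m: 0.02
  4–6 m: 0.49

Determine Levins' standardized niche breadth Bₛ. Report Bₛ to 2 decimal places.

0.57

Σpᵢ² = 0.31² + 0.18² + 0.02² + 0.49² = 0.0961 + 0.0324 + 0.0004 + 0.2401 = 0.3690
B = 1 / 0.3690 = 2.7100
Bₛ = (B − 1)/(n − 1) = (2.7100 − 1)/(4 − 1) = 1.7100/3 = 0.5700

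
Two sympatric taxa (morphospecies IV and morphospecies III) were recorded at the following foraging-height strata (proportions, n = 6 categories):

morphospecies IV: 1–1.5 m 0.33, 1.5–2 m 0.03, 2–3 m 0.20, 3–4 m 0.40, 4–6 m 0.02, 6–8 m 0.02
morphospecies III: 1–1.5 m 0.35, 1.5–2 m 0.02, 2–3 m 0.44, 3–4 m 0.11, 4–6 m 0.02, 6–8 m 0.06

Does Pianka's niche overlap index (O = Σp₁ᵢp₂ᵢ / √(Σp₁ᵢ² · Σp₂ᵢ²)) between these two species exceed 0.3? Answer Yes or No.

Σ p₁ᵢp₂ᵢ = 0.1155 + 0.0006 + 0.0880 + 0.0440 + 0.0004 + 0.0012 = 0.2497
Σp_1ᵢ² = 0.33² + 0.03² + 0.20² + 0.40² + 0.02² + 0.02² = 0.1089 + 0.0009 + 0.0400 + 0.1600 + 0.0004 + 0.0004 = 0.3106
Σp_2ᵢ² = 0.35² + 0.02² + 0.44² + 0.11² + 0.02² + 0.06² = 0.1225 + 0.0004 + 0.1936 + 0.0121 + 0.0004 + 0.0036 = 0.3326
O = 0.2497 / √(0.3106 × 0.3326) = 0.2497 / 0.32141 = 0.7769
O = 0.7769 > 0.3 → Yes.

Yes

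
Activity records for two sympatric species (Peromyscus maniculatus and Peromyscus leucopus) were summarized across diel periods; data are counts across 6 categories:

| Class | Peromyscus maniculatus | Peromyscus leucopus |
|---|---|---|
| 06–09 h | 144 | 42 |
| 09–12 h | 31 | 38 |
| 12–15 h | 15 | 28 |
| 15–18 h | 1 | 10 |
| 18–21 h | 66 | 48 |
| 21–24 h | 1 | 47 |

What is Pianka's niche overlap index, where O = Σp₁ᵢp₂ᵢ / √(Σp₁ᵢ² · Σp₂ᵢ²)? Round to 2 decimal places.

0.72

Proportions for Peromyscus maniculatus (n=258): 144/258=0.5581, 31/258=0.1202, 15/258=0.0581, 1/258=0.0039, 66/258=0.2558, 1/258=0.0039
Proportions for Peromyscus leucopus (n=213): 42/213=0.1972, 38/213=0.1784, 28/213=0.1315, 10/213=0.0469, 48/213=0.2254, 47/213=0.2207
Σ p₁ᵢp₂ᵢ = 0.110057 + 0.021444 + 0.007640 + 0.000183 + 0.057657 + 0.000861 = 0.197842
Σp_1ᵢ² = 0.5581² + 0.1202² + 0.0581² + 0.0039² + 0.2558² + 0.0039² = 0.311476 + 0.014448 + 0.003376 + 0.000015 + 0.065434 + 0.000015 = 0.394764
Σp_2ᵢ² = 0.1972² + 0.1784² + 0.1315² + 0.0469² + 0.2254² + 0.2207² = 0.038888 + 0.031827 + 0.017292 + 0.002200 + 0.050805 + 0.048708 = 0.189720
O = 0.197842 / √(0.394764 × 0.189720) = 0.197842 / 0.2736688 = 0.7229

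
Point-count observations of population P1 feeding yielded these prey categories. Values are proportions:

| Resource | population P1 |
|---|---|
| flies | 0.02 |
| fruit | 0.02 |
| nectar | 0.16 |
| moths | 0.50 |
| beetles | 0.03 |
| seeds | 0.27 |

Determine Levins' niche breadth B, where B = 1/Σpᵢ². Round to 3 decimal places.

2.856

Σpᵢ² = 0.02² + 0.02² + 0.16² + 0.50² + 0.03² + 0.27² = 0.0004 + 0.0004 + 0.0256 + 0.2500 + 0.0009 + 0.0729 = 0.3502
B = 1 / 0.3502 = 2.85551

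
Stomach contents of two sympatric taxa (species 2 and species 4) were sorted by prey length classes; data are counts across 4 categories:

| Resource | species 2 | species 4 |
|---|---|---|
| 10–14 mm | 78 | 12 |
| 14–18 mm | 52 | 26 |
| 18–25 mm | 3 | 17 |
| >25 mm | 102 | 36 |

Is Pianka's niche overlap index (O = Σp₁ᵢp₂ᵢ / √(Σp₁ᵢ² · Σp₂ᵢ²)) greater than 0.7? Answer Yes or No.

Proportions for species 2 (n=235): 78/235=0.3319, 52/235=0.2213, 3/235=0.0128, 102/235=0.4340
Proportions for species 4 (n=91): 12/91=0.1319, 26/91=0.2857, 17/91=0.1868, 36/91=0.3956
Σ p₁ᵢp₂ᵢ = 0.043778 + 0.063225 + 0.002391 + 0.171690 = 0.281084
Σp_1ᵢ² = 0.3319² + 0.2213² + 0.0128² + 0.4340² = 0.110158 + 0.048974 + 0.000164 + 0.188356 = 0.347652
Σp_2ᵢ² = 0.1319² + 0.2857² + 0.1868² + 0.3956² = 0.017398 + 0.081624 + 0.034894 + 0.156499 = 0.290415
O = 0.281084 / √(0.347652 × 0.290415) = 0.281084 / 0.3177473 = 0.8846
O = 0.8846 > 0.7 → Yes.

Yes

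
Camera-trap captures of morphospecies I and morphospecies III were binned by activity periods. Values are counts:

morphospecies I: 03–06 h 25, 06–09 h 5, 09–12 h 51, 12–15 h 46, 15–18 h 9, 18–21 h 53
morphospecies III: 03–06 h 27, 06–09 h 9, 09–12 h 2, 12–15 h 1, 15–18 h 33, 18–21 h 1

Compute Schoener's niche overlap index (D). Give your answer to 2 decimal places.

Proportions for morphospecies I (n=189): 25/189=0.1323, 5/189=0.0265, 51/189=0.2698, 46/189=0.2434, 9/189=0.0476, 53/189=0.2804
Proportions for morphospecies III (n=73): 27/73=0.3699, 9/73=0.1233, 2/73=0.0274, 1/73=0.0137, 33/73=0.4521, 1/73=0.0137
Σ|p₁ᵢ − p₂ᵢ| = 0.2376 + 0.0968 + 0.2424 + 0.2297 + 0.4045 + 0.2667 = 1.4777
D = 1 − ½ × 1.4777 = 1 − 0.73885 = 0.26115

0.26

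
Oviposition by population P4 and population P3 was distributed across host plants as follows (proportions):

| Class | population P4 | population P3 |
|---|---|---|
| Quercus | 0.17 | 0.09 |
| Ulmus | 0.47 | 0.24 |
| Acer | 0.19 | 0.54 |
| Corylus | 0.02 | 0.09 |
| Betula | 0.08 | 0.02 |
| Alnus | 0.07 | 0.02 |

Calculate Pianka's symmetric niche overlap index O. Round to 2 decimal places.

Σ p₁ᵢp₂ᵢ = 0.0153 + 0.1128 + 0.1026 + 0.0018 + 0.0016 + 0.0014 = 0.2355
Σp_1ᵢ² = 0.17² + 0.47² + 0.19² + 0.02² + 0.08² + 0.07² = 0.0289 + 0.2209 + 0.0361 + 0.0004 + 0.0064 + 0.0049 = 0.2976
Σp_2ᵢ² = 0.09² + 0.24² + 0.54² + 0.09² + 0.02² + 0.02² = 0.0081 + 0.0576 + 0.2916 + 0.0081 + 0.0004 + 0.0004 = 0.3662
O = 0.2355 / √(0.2976 × 0.3662) = 0.2355 / 0.33012 = 0.7134

0.71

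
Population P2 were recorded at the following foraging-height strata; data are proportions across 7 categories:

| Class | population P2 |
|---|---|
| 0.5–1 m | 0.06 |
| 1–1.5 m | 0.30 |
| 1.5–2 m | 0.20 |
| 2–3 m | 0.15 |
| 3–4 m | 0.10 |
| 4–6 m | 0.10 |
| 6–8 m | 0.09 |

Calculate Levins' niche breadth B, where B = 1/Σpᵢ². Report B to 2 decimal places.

Σpᵢ² = 0.06² + 0.30² + 0.20² + 0.15² + 0.10² + 0.10² + 0.09² = 0.0036 + 0.0900 + 0.0400 + 0.0225 + 0.0100 + 0.0100 + 0.0081 = 0.1842
B = 1 / 0.1842 = 5.4289

5.43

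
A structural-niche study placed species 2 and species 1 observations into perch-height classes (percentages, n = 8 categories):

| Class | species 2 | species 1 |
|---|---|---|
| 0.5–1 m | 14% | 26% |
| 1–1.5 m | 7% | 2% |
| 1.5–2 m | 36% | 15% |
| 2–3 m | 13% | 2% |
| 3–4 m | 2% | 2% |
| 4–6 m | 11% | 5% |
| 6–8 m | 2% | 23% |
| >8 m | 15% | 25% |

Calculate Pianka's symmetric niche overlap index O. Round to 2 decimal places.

Convert percentages to proportions (divide by 100).
Σ p₁ᵢp₂ᵢ = 0.0364 + 0.0014 + 0.0540 + 0.0026 + 0.0004 + 0.0055 + 0.0046 + 0.0375 = 0.1424
Σp_1ᵢ² = 0.14² + 0.07² + 0.36² + 0.13² + 0.02² + 0.11² + 0.02² + 0.15² = 0.0196 + 0.0049 + 0.1296 + 0.0169 + 0.0004 + 0.0121 + 0.0004 + 0.0225 = 0.2064
Σp_2ᵢ² = 0.26² + 0.02² + 0.15² + 0.02² + 0.02² + 0.05² + 0.23² + 0.25² = 0.0676 + 0.0004 + 0.0225 + 0.0004 + 0.0004 + 0.0025 + 0.0529 + 0.0625 = 0.2092
O = 0.1424 / √(0.2064 × 0.2092) = 0.1424 / 0.20780 = 0.6853

0.69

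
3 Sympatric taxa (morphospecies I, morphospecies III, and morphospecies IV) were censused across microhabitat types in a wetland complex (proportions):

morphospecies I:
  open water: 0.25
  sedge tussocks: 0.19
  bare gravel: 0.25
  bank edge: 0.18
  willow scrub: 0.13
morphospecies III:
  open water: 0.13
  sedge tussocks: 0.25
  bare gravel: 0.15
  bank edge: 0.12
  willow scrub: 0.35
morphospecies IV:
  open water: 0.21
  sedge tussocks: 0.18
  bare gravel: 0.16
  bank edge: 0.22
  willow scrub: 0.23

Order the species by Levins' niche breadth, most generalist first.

morphospecies IV > morphospecies I > morphospecies III

Σp_Iᵢ² = 0.25² + 0.19² + 0.25² + 0.18² + 0.13² = 0.0625 + 0.0361 + 0.0625 + 0.0324 + 0.0169 = 0.2104
B_I = 1 / 0.2104 = 4.7529
Σp_IIIᵢ² = 0.13² + 0.25² + 0.15² + 0.12² + 0.35² = 0.0169 + 0.0625 + 0.0225 + 0.0144 + 0.1225 = 0.2388
B_III = 1 / 0.2388 = 4.1876
Σp_IVᵢ² = 0.21² + 0.18² + 0.16² + 0.22² + 0.23² = 0.0441 + 0.0324 + 0.0256 + 0.0484 + 0.0529 = 0.2034
B_IV = 1 / 0.2034 = 4.9164
Ranking by B (broadest → narrowest): morphospecies IV (4.92) > morphospecies I (4.75) > morphospecies III (4.19)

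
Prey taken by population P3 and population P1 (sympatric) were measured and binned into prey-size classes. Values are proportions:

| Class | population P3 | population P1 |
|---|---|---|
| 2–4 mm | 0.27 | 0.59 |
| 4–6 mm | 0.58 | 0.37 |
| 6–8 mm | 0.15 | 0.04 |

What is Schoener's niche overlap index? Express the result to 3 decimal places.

Σ|p₁ᵢ − p₂ᵢ| = 0.32 + 0.21 + 0.11 = 0.64
D = 1 − ½ × 0.64 = 1 − 0.320 = 0.68000

0.680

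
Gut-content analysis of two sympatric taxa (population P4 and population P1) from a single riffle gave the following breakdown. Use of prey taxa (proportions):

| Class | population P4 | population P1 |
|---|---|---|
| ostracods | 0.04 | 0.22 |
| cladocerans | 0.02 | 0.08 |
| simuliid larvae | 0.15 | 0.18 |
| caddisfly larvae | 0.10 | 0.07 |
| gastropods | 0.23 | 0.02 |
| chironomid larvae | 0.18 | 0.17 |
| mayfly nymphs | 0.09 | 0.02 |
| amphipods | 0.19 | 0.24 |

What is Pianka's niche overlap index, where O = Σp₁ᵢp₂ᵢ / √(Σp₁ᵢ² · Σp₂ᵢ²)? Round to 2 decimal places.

Σ p₁ᵢp₂ᵢ = 0.0088 + 0.0016 + 0.0270 + 0.0070 + 0.0046 + 0.0306 + 0.0018 + 0.0456 = 0.1270
Σp_1ᵢ² = 0.04² + 0.02² + 0.15² + 0.10² + 0.23² + 0.18² + 0.09² + 0.19² = 0.0016 + 0.0004 + 0.0225 + 0.0100 + 0.0529 + 0.0324 + 0.0081 + 0.0361 = 0.1640
Σp_2ᵢ² = 0.22² + 0.08² + 0.18² + 0.07² + 0.02² + 0.17² + 0.02² + 0.24² = 0.0484 + 0.0064 + 0.0324 + 0.0049 + 0.0004 + 0.0289 + 0.0004 + 0.0576 = 0.1794
O = 0.1270 / √(0.1640 × 0.1794) = 0.1270 / 0.17153 = 0.7404

0.74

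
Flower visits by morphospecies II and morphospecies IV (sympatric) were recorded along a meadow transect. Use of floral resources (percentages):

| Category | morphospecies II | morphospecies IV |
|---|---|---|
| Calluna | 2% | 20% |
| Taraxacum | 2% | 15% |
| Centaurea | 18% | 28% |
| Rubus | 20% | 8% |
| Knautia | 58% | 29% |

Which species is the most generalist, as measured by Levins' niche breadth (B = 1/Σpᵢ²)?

Convert percentages to proportions (divide by 100).
Σp_IIᵢ² = 0.02² + 0.02² + 0.18² + 0.20² + 0.58² = 0.0004 + 0.0004 + 0.0324 + 0.0400 + 0.3364 = 0.4096
B_II = 1 / 0.4096 = 2.4414
Σp_IVᵢ² = 0.20² + 0.15² + 0.28² + 0.08² + 0.29² = 0.0400 + 0.0225 + 0.0784 + 0.0064 + 0.0841 = 0.2314
B_IV = 1 / 0.2314 = 4.3215
Highest B → broadest niche (most generalist): morphospecies IV (B = 4.32).

morphospecies IV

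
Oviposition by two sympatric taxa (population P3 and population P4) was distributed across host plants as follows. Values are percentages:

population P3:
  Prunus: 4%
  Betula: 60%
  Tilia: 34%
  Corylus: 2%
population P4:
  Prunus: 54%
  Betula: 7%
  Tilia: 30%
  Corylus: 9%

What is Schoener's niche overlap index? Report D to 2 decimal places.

Convert percentages to proportions (divide by 100).
Σ|p₁ᵢ − p₂ᵢ| = 0.50 + 0.53 + 0.04 + 0.07 = 1.14
D = 1 − ½ × 1.14 = 1 − 0.570 = 0.4300

0.43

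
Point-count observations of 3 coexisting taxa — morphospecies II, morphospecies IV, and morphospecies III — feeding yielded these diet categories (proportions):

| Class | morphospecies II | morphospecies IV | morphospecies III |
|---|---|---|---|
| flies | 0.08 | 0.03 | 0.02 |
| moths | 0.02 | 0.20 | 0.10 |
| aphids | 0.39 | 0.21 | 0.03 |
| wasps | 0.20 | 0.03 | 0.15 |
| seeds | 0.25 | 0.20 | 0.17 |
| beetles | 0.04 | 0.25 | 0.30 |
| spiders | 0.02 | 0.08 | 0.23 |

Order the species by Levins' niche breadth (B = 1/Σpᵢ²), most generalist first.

Σp_IIᵢ² = 0.08² + 0.02² + 0.39² + 0.20² + 0.25² + 0.04² + 0.02² = 0.0064 + 0.0004 + 0.1521 + 0.0400 + 0.0625 + 0.0016 + 0.0004 = 0.2634
B_II = 1 / 0.2634 = 3.7965
Σp_IVᵢ² = 0.03² + 0.20² + 0.21² + 0.03² + 0.20² + 0.25² + 0.08² = 0.0009 + 0.0400 + 0.0441 + 0.0009 + 0.0400 + 0.0625 + 0.0064 = 0.1948
B_IV = 1 / 0.1948 = 5.1335
Σp_IIIᵢ² = 0.02² + 0.10² + 0.03² + 0.15² + 0.17² + 0.30² + 0.23² = 0.0004 + 0.0100 + 0.0009 + 0.0225 + 0.0289 + 0.0900 + 0.0529 = 0.2056
B_III = 1 / 0.2056 = 4.8638
Ranking by B (broadest → narrowest): morphospecies IV (5.13) > morphospecies III (4.86) > morphospecies II (3.80)

morphospecies IV > morphospecies III > morphospecies II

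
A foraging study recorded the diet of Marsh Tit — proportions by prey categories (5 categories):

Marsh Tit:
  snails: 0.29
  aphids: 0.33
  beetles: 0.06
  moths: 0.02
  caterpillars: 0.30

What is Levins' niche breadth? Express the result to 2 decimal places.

3.48

Σpᵢ² = 0.29² + 0.33² + 0.06² + 0.02² + 0.30² = 0.0841 + 0.1089 + 0.0036 + 0.0004 + 0.0900 = 0.2870
B = 1 / 0.2870 = 3.4843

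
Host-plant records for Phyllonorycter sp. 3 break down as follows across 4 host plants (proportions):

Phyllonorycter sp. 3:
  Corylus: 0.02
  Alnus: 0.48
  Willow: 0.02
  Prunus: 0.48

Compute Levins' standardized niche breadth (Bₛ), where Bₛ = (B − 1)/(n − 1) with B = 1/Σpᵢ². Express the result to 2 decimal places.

Σpᵢ² = 0.02² + 0.48² + 0.02² + 0.48² = 0.0004 + 0.2304 + 0.0004 + 0.2304 = 0.4616
B = 1 / 0.4616 = 2.1664
Bₛ = (B − 1)/(n − 1) = (2.1664 − 1)/(4 − 1) = 1.1664/3 = 0.3888

0.39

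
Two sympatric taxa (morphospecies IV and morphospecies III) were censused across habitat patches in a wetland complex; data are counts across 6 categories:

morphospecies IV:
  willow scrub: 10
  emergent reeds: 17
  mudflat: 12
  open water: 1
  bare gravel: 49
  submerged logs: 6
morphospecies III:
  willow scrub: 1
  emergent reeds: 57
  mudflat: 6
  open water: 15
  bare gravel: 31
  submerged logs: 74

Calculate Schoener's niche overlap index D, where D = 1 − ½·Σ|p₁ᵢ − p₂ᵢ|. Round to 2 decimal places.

0.46

Proportions for morphospecies IV (n=95): 10/95=0.1053, 17/95=0.1789, 12/95=0.1263, 1/95=0.0105, 49/95=0.5158, 6/95=0.0632
Proportions for morphospecies III (n=184): 1/184=0.0054, 57/184=0.3098, 6/184=0.0326, 15/184=0.0815, 31/184=0.1685, 74/184=0.4022
Σ|p₁ᵢ − p₂ᵢ| = 0.0999 + 0.1309 + 0.0937 + 0.0710 + 0.3473 + 0.3390 = 1.0818
D = 1 − ½ × 1.0818 = 1 − 0.54090 = 0.45910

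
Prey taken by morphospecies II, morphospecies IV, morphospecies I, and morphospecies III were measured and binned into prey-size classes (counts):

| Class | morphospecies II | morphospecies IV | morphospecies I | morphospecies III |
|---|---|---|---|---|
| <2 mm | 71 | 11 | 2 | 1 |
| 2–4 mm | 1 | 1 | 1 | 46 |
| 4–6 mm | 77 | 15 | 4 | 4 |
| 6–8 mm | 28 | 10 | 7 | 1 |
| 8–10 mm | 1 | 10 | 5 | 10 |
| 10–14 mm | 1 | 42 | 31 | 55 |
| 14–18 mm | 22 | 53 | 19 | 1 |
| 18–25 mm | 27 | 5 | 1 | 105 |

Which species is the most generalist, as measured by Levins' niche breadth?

Proportions for morphospecies II (n=228): 71/228=0.3114, 1/228=0.0044, 77/228=0.3377, 28/228=0.1228, 1/228=0.0044, 1/228=0.0044, 22/228=0.0965, 27/228=0.1184
Proportions for morphospecies IV (n=147): 11/147=0.0748, 1/147=0.0068, 15/147=0.1020, 10/147=0.0680, 10/147=0.0680, 42/147=0.2857, 53/147=0.3605, 5/147=0.0340
Proportions for morphospecies I (n=70): 2/70=0.0286, 1/70=0.0143, 4/70=0.0571, 7/70=0.1000, 5/70=0.0714, 31/70=0.4429, 19/70=0.2714, 1/70=0.0143
Proportions for morphospecies III (n=223): 1/223=0.0045, 46/223=0.2063, 4/223=0.0179, 1/223=0.0045, 10/223=0.0448, 55/223=0.2466, 1/223=0.0045, 105/223=0.4709
Σp_IIᵢ² = 0.3114² + 0.0044² + 0.3377² + 0.1228² + 0.0044² + 0.0044² + 0.0965² + 0.1184² = 0.096970 + 0.000019 + 0.114041 + 0.015080 + 0.000019 + 0.000019 + 0.009312 + 0.014019 = 0.249479
B_II = 1 / 0.249479 = 4.0084
Σp_IVᵢ² = 0.0748² + 0.0068² + 0.1020² + 0.0680² + 0.0680² + 0.2857² + 0.3605² + 0.0340² = 0.005595 + 0.000046 + 0.010404 + 0.004624 + 0.004624 + 0.081624 + 0.129960 + 0.001156 = 0.238033
B_IV = 1 / 0.238033 = 4.2011
Σp_Iᵢ² = 0.0286² + 0.0143² + 0.0571² + 0.1000² + 0.0714² + 0.4429² + 0.2714² + 0.0143² = 0.000818 + 0.000204 + 0.003260 + 0.010000 + 0.005098 + 0.196160 + 0.073658 + 0.000204 = 0.289402
B_I = 1 / 0.289402 = 3.4554
Σp_IIIᵢ² = 0.0045² + 0.2063² + 0.0179² + 0.0045² + 0.0448² + 0.2466² + 0.0045² + 0.4709² = 0.000020 + 0.042560 + 0.000320 + 0.000020 + 0.002007 + 0.060812 + 0.000020 + 0.221747 = 0.327506
B_III = 1 / 0.327506 = 3.0534
Highest B → broadest niche (most generalist): morphospecies IV (B = 4.20).

morphospecies IV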